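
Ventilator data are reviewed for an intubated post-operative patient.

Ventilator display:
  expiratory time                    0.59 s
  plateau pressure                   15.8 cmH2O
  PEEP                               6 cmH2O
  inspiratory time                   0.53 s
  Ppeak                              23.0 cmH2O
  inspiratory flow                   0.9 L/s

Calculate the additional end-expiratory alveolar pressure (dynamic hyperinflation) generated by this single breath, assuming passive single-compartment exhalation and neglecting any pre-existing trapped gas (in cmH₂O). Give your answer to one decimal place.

Vt = flow × Ti = 0.9 L/s × 0.53 s × 1000 mL/L = 477.0 mL.
R = (PIP − Pplat)/V̇ = (23.0 − 15.8) / 0.9 = 7.2/0.9 = 8.0 cmH2O·s/L.
C = Vt/(Pplat − PEEP) = 477.0 / (15.8 − 6) = 477.0/9.8 = 48.673 mL/cmH2O.
τ = R × C = 8.0 × 0.04867 L/cmH2O = 0.3894 s.
Fraction remaining = e^(−Te/τ) = e^(−0.59/0.3894) = 0.2198; trapped volume = 477.0 × 0.2198 = 104.84 mL.
Additional alveolar pressure from trapping ≈ V_trapped / C = 104.84 / 48.673 = 2.154 cmH2O.

2.2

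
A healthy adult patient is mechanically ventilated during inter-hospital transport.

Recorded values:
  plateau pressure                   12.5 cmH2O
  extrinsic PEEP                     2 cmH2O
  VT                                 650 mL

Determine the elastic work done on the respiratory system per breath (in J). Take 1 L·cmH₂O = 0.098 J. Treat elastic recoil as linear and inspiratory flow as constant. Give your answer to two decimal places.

0.33

Elastic work ≈ ½ × (Pplat − PEEP) × Vt = 0.5 × (12.5 − 2) × 0.650 L = 0.5 × 10.5 × 0.650 = 3.413 L·cmH2O.
× 0.098 J/(L·cmH2O) → 0.3345 J.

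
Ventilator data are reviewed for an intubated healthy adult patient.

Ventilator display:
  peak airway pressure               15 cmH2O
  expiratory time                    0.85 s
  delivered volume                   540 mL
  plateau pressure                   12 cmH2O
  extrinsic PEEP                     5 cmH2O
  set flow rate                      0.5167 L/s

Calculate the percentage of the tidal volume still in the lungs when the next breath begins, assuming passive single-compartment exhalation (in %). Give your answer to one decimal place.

R = (PIP − Pplat)/V̇ = (15 − 12) / 0.5167 = 3.0/0.5167 = 5.806 cmH2O·s/L.
C = Vt/(Pplat − PEEP) = 540.0 / (12 − 5) = 540.0/7.0 = 77.143 mL/cmH2O.
τ = R × C = 5.806 × 0.07714 L/cmH2O = 0.4479 s.
Fraction remaining at end-expiration = e^(−Te/τ) = e^(−0.85/0.4479) = 0.1499 → 14.99%.

15.0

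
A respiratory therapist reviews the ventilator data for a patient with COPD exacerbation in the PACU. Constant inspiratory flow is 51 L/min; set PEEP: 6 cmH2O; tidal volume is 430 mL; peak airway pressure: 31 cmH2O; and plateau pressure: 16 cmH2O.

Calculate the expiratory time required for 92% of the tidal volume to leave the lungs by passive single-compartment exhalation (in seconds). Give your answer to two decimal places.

1.92

Flow: 51 L/min ÷ 60 = 0.85 L/s.
R = (PIP − Pplat)/V̇ = (31 − 16) / 0.85 = 15.0/0.85 = 17.647 cmH2O·s/L.
C = Vt/(Pplat − PEEP) = 430.0 / (16 − 6) = 430.0/10.0 = 43.0 mL/cmH2O.
τ = R × C = 17.647 × 0.043 L/cmH2O = 0.7588 s.
t = −τ·ln(1 − 0.92) = −0.7588·ln(0.08) = 1.917 s.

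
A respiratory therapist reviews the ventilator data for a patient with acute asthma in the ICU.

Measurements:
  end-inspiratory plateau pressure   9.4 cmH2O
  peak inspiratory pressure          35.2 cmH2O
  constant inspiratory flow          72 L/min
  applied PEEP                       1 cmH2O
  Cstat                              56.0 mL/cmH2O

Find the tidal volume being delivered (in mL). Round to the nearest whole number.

470

Vt = Cstat × (Pplat − PEEP) = 56.0 × (9.4 − 1) = 56.0 × 8.4 = 470.4 mL.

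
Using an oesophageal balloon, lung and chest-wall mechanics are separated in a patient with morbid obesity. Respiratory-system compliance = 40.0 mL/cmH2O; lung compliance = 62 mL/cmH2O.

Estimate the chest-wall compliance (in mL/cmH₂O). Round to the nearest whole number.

1/Ccw = 1/Crs − 1/CL.
1/Ccw = 1/40.0 − 1/62 = 0.008871.
Ccw = 112.73 mL/cmH2O.

113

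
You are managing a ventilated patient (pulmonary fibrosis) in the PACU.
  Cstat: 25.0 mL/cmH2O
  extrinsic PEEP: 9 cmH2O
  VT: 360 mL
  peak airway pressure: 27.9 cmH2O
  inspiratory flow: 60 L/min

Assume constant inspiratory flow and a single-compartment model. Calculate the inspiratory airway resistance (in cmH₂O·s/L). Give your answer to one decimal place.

Flow: 60 L/min ÷ 60 = 1 L/s.
Equation of motion (constant flow): PIP = Vt/C + R·V̇ + PEEP.
R·V̇ = PIP − Vt/C − PEEP = 27.9 − 360/25.0 − 9 = 27.9 − 14.4 − 9 = 4.5 cmH2O.
R = 4.5 / 1 = 4.5 cmH2O·s/L.

4.5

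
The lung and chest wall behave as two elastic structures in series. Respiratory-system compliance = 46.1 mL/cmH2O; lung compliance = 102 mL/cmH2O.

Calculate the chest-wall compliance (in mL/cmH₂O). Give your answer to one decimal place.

84.1

1/Ccw = 1/Crs − 1/CL.
1/Ccw = 1/46.1 − 1/102 = 0.01189.
Ccw = 84.104 mL/cmH2O.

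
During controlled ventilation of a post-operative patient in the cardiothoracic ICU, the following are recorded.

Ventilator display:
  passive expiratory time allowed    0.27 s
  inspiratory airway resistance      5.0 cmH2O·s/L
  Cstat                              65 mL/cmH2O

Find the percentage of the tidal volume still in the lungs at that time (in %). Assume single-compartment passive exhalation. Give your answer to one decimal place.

τ = R × C = 5.0 × 65 mL/cmH2O = 5.0 × 0.065 L/cmH2O = 0.325 s.
Passive exhalation: V(t)/V₀ = e^(−t/τ) = e^(−0.27/0.325) = 0.4357.
Fraction remaining = 0.4357 → 43.57%.

43.6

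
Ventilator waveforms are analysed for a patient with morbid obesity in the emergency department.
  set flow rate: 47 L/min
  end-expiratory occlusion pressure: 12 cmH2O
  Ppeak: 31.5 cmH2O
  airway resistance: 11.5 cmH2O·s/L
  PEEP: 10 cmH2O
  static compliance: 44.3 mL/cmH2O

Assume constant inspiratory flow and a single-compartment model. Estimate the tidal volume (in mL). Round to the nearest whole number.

465

Flow: 47 L/min ÷ 60 = 0.7833 L/s.
Total PEEP = 12 cmH2O (set 10 + intrinsic 2); this is the baseline alveolar pressure.
Equation of motion (constant flow): PIP = Vt/C + R·V̇ + PEEP.
Vt/C = PIP − R·V̇ − PEEP = 31.5 − 9.008 − 12 = 10.492 cmH2O.
Vt = C × 10.492 = 44.3 × 10.492 = 464.8 mL.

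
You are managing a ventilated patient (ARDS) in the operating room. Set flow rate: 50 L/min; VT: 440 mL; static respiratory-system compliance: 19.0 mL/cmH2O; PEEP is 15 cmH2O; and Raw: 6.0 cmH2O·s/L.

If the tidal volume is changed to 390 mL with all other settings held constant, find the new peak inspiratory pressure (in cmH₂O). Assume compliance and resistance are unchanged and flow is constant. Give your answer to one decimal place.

40.5

Flow: 50 L/min ÷ 60 = 0.8333 L/s.
PIP = Vt/C + R·V̇ + PEEP (constant-flow equation of motion).
Only the elastic term changes: ΔPIP = ΔVt / C = (390 − 440) / 19.0 = -2.632 cmH2O.
Original PIP = 440/19.0 + 6.0×0.8333 + 15 = 43.158 cmH2O; new PIP = 43.158 + (-2.632) = 40.526 cmH2O.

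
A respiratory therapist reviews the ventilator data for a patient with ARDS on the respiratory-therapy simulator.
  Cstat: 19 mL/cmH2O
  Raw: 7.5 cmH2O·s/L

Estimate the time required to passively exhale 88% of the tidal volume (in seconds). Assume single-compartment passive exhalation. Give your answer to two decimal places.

τ = R × C = 7.5 × 19 mL/cmH2O = 7.5 × 0.019 L/cmH2O = 0.1425 s.
Exhaled fraction f = 1 − e^(−t/τ) → t = −τ·ln(1 − f) = −0.1425·ln(0.12) = 0.3021 s.

0.30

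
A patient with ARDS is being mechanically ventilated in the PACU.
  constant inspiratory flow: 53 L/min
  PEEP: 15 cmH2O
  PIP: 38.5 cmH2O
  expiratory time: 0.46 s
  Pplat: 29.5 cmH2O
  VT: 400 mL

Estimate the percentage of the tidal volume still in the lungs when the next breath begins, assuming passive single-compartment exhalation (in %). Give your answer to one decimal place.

Flow: 53 L/min ÷ 60 = 0.8833 L/s.
R = (PIP − Pplat)/V̇ = (38.5 − 29.5) / 0.8833 = 9.0/0.8833 = 10.189 cmH2O·s/L.
C = Vt/(Pplat − PEEP) = 400.0 / (29.5 − 15) = 400.0/14.5 = 27.586 mL/cmH2O.
τ = R × C = 10.189 × 0.02759 L/cmH2O = 0.2811 s.
Fraction remaining at end-expiration = e^(−Te/τ) = e^(−0.46/0.2811) = 0.1947 → 19.47%.

19.5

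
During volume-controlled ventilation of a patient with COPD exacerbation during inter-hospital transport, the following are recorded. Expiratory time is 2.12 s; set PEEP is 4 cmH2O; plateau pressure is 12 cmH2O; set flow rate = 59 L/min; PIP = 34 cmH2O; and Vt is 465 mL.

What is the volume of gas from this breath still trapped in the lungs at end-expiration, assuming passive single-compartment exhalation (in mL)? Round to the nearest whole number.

Flow: 59 L/min ÷ 60 = 0.9833 L/s.
R = (PIP − Pplat)/V̇ = (34 − 12) / 0.9833 = 22.0/0.9833 = 22.374 cmH2O·s/L.
C = Vt/(Pplat − PEEP) = 465.0 / (12 − 4) = 465.0/8.0 = 58.125 mL/cmH2O.
τ = R × C = 22.374 × 0.05813 L/cmH2O = 1.301 s.
Fraction remaining = e^(−Te/τ) = e^(−2.12/1.301) = 0.196.
Trapped volume = 465.0 × 0.196 = 91.14 mL.

91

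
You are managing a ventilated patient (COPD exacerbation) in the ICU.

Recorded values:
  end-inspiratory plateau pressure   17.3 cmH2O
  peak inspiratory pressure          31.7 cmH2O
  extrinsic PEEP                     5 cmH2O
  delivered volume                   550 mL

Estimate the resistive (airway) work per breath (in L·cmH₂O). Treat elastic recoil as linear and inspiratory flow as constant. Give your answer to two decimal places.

7.92

With constant inspiratory flow the resistive pressure is constant at PIP − Pplat = 31.7 − 17.3 = 14.4 cmH2O, so resistive work = 14.4 × 0.550 = 7.92 L·cmH2O.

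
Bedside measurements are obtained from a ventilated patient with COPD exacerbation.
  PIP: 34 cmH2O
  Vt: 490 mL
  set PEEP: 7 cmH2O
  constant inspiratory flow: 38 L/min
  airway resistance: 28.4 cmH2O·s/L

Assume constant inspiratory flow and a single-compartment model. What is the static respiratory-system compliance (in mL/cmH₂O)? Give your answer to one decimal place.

Flow: 38 L/min ÷ 60 = 0.6333 L/s.
Equation of motion (constant flow): PIP = Vt/C + R·V̇ + PEEP.
Vt/C = PIP − R·V̇ − PEEP = 34 − 28.4×0.6333 − 7 = 34 − 17.986 − 7 = 9.014 cmH2O.
C = Vt / 9.014 = 490 / 9.014 = 54.36 mL/cmH2O.

54.4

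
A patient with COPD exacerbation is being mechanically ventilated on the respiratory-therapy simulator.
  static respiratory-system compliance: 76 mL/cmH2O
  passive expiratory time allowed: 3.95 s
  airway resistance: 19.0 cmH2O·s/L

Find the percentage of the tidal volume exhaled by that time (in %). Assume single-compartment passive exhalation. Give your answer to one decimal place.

93.5

τ = R × C = 19.0 × 76 mL/cmH2O = 19.0 × 0.076 L/cmH2O = 1.444 s.
Passive exhalation: V(t)/V₀ = e^(−t/τ) = e^(−3.95/1.444) = 0.06486.
Fraction exhaled = 1 − 0.06486 = 0.9351 → 93.51%.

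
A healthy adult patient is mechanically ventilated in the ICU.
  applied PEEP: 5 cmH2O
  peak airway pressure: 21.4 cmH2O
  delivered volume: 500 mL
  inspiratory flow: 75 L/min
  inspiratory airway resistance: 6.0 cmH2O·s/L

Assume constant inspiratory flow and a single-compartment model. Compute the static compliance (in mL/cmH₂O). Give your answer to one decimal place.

Flow: 75 L/min ÷ 60 = 1.25 L/s.
Equation of motion (constant flow): PIP = Vt/C + R·V̇ + PEEP.
Vt/C = PIP − R·V̇ − PEEP = 21.4 − 6.0×1.25 − 5 = 21.4 − 7.5 − 5 = 8.9 cmH2O.
C = Vt / 8.9 = 500 / 8.9 = 56.18 mL/cmH2O.

56.2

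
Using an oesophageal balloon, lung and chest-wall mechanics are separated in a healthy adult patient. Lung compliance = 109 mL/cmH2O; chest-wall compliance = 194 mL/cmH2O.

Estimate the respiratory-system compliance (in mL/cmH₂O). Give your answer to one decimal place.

69.8

Lung and chest wall are elastances in series: 1/Crs = 1/CL + 1/Ccw.
1/Crs = 1/109 + 1/194 = 0.01433.
Crs = 69.784 mL/cmH2O.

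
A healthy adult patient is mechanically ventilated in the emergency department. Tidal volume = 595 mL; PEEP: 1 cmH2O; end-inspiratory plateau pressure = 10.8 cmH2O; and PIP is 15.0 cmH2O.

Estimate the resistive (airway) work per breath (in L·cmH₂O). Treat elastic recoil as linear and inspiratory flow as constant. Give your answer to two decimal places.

2.50

With constant inspiratory flow the resistive pressure is constant at PIP − Pplat = 15.0 − 10.8 = 4.2 cmH2O, so resistive work = 4.2 × 0.595 = 2.499 L·cmH2O.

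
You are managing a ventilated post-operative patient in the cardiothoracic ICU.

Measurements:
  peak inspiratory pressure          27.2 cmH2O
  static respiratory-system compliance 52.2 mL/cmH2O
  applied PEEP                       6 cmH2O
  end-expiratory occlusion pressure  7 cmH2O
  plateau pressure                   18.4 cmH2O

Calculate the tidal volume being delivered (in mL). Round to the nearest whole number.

595

End-expiratory occlusion gives total PEEP = 7 cmH2O (intrinsic PEEP = 7 − 6 = 1). Use total PEEP for the elastic gradient.
Vt = Cstat × (Pplat − PEEPtotal) = 52.2 × (18.4 − 7) = 52.2 × 11.4 = 595.08 mL.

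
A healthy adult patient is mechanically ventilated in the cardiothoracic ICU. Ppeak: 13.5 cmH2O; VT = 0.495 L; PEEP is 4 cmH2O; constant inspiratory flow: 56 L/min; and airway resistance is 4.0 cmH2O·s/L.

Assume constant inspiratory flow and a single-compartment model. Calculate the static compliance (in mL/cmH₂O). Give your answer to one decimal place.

Flow: 56 L/min ÷ 60 = 0.9333 L/s.
Equation of motion (constant flow): PIP = Vt/C + R·V̇ + PEEP.
Vt/C = PIP − R·V̇ − PEEP = 13.5 − 4.0×0.9333 − 4 = 13.5 − 3.733 − 4 = 5.767 cmH2O.
C = Vt / 5.767 = 495 / 5.767 = 85.833 mL/cmH2O.

85.8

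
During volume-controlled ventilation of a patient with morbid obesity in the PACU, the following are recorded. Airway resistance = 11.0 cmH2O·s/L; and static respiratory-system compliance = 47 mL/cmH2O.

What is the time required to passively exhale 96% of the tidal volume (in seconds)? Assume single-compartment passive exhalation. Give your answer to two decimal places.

1.66

τ = R × C = 11.0 × 47 mL/cmH2O = 11.0 × 0.047 L/cmH2O = 0.517 s.
Exhaled fraction f = 1 − e^(−t/τ) → t = −τ·ln(1 − f) = −0.517·ln(0.04) = 1.664 s.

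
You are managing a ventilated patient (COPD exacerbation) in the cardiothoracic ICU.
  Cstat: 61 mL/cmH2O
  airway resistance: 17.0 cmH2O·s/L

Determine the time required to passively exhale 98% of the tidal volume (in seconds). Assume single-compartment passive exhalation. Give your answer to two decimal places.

4.06

τ = R × C = 17.0 × 61 mL/cmH2O = 17.0 × 0.061 L/cmH2O = 1.037 s.
Exhaled fraction f = 1 − e^(−t/τ) → t = −τ·ln(1 − f) = −1.037·ln(0.02) = 4.057 s.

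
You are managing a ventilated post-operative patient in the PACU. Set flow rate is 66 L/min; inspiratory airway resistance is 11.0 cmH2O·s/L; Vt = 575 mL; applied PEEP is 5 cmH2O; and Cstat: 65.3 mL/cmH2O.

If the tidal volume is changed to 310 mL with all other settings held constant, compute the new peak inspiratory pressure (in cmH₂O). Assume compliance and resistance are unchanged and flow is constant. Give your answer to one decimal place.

21.8

Flow: 66 L/min ÷ 60 = 1.1 L/s.
PIP = Vt/C + R·V̇ + PEEP (constant-flow equation of motion).
Only the elastic term changes: ΔPIP = ΔVt / C = (310 − 575) / 65.3 = -4.058 cmH2O.
Original PIP = 575/65.3 + 11.0×1.1 + 5 = 25.906 cmH2O; new PIP = 25.906 + (-4.058) = 21.848 cmH2O.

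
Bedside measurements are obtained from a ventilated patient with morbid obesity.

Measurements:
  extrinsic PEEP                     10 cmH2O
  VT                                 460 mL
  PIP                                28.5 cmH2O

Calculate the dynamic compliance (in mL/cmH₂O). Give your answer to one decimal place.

Dynamic compliance = Vt / (PIP − PEEP) = 460 / (28.5 − 10) = 460 / 18.5 = 24.865 mL/cmH2O.

24.9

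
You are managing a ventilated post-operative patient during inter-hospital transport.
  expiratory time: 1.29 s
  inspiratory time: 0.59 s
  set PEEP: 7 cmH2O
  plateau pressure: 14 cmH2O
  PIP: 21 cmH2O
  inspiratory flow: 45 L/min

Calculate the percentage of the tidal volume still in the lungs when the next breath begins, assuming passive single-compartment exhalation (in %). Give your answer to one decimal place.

Flow: 45 L/min ÷ 60 = 0.75 L/s.
Vt = flow × Ti = 0.75 L/s × 0.59 s × 1000 mL/L = 442.5 mL.
R = (PIP − Pplat)/V̇ = (21 − 14) / 0.75 = 7.0/0.75 = 9.333 cmH2O·s/L.
C = Vt/(Pplat − PEEP) = 442.5 / (14 − 7) = 442.5/7.0 = 63.214 mL/cmH2O.
τ = R × C = 9.333 × 0.06321 L/cmH2O = 0.5899 s.
Fraction remaining at end-expiration = e^(−Te/τ) = e^(−1.29/0.5899) = 0.1123 → 11.23%.

11.2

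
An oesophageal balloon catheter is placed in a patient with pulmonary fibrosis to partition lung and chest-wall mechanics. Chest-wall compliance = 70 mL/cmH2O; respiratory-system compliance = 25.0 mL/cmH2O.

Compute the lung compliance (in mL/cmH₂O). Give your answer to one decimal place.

1/CL = 1/Crs − 1/Ccw.
1/CL = 1/25.0 − 1/70 = 0.02571.
CL = 38.895 mL/cmH2O.

38.9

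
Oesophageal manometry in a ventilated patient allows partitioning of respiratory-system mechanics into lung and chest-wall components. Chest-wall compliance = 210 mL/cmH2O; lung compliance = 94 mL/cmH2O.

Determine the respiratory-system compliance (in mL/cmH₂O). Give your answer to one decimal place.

Lung and chest wall are elastances in series: 1/Crs = 1/CL + 1/Ccw.
1/Crs = 1/94 + 1/210 = 0.0154.
Crs = 64.935 mL/cmH2O.

64.9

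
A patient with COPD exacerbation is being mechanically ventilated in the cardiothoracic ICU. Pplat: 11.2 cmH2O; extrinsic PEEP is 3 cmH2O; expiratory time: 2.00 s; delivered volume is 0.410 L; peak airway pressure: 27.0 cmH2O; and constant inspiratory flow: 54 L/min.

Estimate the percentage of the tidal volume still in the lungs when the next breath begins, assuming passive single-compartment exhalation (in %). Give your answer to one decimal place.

Flow: 54 L/min ÷ 60 = 0.9 L/s.
R = (PIP − Pplat)/V̇ = (27.0 − 11.2) / 0.9 = 15.8/0.9 = 17.556 cmH2O·s/L.
C = Vt/(Pplat − PEEP) = 410.0 / (11.2 − 3) = 410.0/8.2 = 50.0 mL/cmH2O.
τ = R × C = 17.556 × 0.05 L/cmH2O = 0.8778 s.
Fraction remaining at end-expiration = e^(−Te/τ) = e^(−2.00/0.8778) = 0.1024 → 10.24%.

10.2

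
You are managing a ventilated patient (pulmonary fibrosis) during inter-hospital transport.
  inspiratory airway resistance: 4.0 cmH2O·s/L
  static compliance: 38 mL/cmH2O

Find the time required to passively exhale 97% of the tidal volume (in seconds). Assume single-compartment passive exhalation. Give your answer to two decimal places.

0.53

τ = R × C = 4.0 × 38 mL/cmH2O = 4.0 × 0.038 L/cmH2O = 0.152 s.
Exhaled fraction f = 1 − e^(−t/τ) → t = −τ·ln(1 − f) = −0.152·ln(0.03) = 0.533 s.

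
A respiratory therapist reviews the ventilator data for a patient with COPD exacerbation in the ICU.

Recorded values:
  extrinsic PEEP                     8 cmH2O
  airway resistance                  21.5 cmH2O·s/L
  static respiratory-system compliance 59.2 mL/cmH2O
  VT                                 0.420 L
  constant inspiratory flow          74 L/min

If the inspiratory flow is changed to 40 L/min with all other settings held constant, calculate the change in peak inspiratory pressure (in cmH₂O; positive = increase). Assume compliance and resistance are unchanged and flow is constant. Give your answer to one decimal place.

Flow: 74 L/min ÷ 60 = 1.2333 L/s.
New flow: 40 L/min ÷ 60 = 0.6667 L/s.
PIP = Vt/C + R·V̇ + PEEP (constant-flow equation of motion).
Only the resistive term changes: ΔPIP = R × ΔV̇ = 21.5 × (0.6667 − 1.2333) = 21.5 × -0.5666 = -12.182 cmH2O.

-12.2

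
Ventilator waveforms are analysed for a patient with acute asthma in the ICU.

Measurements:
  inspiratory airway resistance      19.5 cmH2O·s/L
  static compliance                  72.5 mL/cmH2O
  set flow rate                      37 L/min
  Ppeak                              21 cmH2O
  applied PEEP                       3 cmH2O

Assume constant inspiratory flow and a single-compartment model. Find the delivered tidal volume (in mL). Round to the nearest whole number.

Flow: 37 L/min ÷ 60 = 0.6167 L/s.
Equation of motion (constant flow): PIP = Vt/C + R·V̇ + PEEP.
Vt/C = PIP − R·V̇ − PEEP = 21 − 12.026 − 3 = 5.974 cmH2O.
Vt = C × 5.974 = 72.5 × 5.974 = 433.12 mL.

433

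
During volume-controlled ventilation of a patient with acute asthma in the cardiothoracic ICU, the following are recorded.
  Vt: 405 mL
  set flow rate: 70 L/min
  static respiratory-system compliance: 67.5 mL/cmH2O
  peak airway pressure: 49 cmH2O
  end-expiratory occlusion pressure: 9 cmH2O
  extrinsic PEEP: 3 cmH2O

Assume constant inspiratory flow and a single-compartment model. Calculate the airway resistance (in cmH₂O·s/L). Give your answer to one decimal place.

29.1

Flow: 70 L/min ÷ 60 = 1.1667 L/s.
Total PEEP = 9 cmH2O (set 3 + intrinsic 6); this is the baseline alveolar pressure.
Equation of motion (constant flow): PIP = Vt/C + R·V̇ + PEEP.
R·V̇ = PIP − Vt/C − PEEP = 49 − 405/67.5 − 9 = 49 − 6.0 − 9 = 34.0 cmH2O.
R = 34.0 / 1.1667 = 29.142 cmH2O·s/L.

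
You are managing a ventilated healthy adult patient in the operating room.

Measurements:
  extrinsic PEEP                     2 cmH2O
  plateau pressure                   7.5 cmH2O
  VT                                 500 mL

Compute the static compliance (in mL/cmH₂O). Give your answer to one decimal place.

Cstat = Vt / (Pplat − PEEP) = 500 / (7.5 − 2) = 500 / 5.5 = 90.909 mL/cmH2O.

90.9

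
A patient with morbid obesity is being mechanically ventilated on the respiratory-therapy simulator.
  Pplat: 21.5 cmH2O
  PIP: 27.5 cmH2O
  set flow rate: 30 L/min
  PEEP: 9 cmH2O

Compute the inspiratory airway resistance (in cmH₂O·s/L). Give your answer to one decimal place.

Flow: 30 L/min ÷ 60 = 0.5 L/s.
Raw = (PIP − Pplat) / flow = (27.5 − 21.5) / 0.5 = 6.0 / 0.5 = 12.0 cmH2O·s/L.

12.0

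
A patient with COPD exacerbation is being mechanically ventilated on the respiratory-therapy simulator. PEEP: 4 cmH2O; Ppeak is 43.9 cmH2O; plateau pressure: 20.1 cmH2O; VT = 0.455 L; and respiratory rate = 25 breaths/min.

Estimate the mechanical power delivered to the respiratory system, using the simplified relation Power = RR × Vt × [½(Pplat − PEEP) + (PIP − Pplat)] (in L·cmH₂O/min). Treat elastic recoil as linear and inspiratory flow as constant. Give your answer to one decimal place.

Per-breath work = Vt × [½(Pplat−PEEP) + (PIP−Pplat)] = 0.455 × [0.5×16.1 + 23.8] = 0.455 × 31.85 = 14.492 L·cmH2O.
Power = 25 × 14.492 = 362.3 L·cmH2O/min.

362.3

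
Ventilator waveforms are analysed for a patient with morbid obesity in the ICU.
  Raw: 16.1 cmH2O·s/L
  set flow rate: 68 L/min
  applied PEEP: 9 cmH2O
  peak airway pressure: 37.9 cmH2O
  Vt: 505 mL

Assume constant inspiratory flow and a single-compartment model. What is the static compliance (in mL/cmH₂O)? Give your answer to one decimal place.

47.4

Flow: 68 L/min ÷ 60 = 1.1333 L/s.
Equation of motion (constant flow): PIP = Vt/C + R·V̇ + PEEP.
Vt/C = PIP − R·V̇ − PEEP = 37.9 − 16.1×1.1333 − 9 = 37.9 − 18.246 − 9 = 10.654 cmH2O.
C = Vt / 10.654 = 505 / 10.654 = 47.4 mL/cmH2O.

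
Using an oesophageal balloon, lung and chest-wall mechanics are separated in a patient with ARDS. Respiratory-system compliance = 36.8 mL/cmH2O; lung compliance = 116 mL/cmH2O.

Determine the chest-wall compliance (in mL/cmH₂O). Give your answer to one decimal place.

1/Ccw = 1/Crs − 1/CL.
1/Ccw = 1/36.8 − 1/116 = 0.01855.
Ccw = 53.908 mL/cmH2O.

53.9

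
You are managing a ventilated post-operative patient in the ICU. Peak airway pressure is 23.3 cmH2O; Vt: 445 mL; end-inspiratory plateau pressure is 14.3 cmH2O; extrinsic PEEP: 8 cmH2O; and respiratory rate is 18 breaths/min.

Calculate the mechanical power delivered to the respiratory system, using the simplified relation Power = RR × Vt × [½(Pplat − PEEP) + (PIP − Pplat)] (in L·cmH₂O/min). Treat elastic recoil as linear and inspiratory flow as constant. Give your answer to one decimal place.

97.3

Per-breath work = Vt × [½(Pplat−PEEP) + (PIP−Pplat)] = 0.445 × [0.5×6.3 + 9.0] = 0.445 × 12.15 = 5.407 L·cmH2O.
Power = 18 × 5.407 = 97.326 L·cmH2O/min.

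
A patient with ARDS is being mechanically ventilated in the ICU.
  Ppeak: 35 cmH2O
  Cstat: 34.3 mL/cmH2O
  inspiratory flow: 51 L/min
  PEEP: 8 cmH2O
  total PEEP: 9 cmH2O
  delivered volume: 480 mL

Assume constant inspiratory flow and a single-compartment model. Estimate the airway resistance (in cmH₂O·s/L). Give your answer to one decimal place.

Flow: 51 L/min ÷ 60 = 0.85 L/s.
Total PEEP = 9 cmH2O (set 8 + intrinsic 1); this is the baseline alveolar pressure.
Equation of motion (constant flow): PIP = Vt/C + R·V̇ + PEEP.
R·V̇ = PIP − Vt/C − PEEP = 35 − 480/34.3 − 9 = 35 − 13.994 − 9 = 12.006 cmH2O.
R = 12.006 / 0.85 = 14.125 cmH2O·s/L.

14.1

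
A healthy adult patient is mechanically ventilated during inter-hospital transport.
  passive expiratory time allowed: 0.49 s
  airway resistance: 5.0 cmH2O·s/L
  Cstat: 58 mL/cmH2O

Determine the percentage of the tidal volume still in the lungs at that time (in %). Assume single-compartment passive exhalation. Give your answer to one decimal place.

18.5

τ = R × C = 5.0 × 58 mL/cmH2O = 5.0 × 0.058 L/cmH2O = 0.29 s.
Passive exhalation: V(t)/V₀ = e^(−t/τ) = e^(−0.49/0.29) = 0.1846.
Fraction remaining = 0.1846 → 18.46%.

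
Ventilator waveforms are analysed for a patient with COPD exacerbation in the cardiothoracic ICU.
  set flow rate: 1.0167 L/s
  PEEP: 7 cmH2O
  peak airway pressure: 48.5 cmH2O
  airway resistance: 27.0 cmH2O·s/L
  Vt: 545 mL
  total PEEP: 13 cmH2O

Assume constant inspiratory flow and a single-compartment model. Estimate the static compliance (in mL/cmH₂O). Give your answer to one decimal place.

67.7

Total PEEP = 13 cmH2O (set 7 + intrinsic 6); this is the baseline alveolar pressure.
Equation of motion (constant flow): PIP = Vt/C + R·V̇ + PEEP.
Vt/C = PIP − R·V̇ − PEEP = 48.5 − 27.0×1.0167 − 13 = 48.5 − 27.451 − 13 = 8.049 cmH2O.
C = Vt / 8.049 = 545 / 8.049 = 67.71 mL/cmH2O.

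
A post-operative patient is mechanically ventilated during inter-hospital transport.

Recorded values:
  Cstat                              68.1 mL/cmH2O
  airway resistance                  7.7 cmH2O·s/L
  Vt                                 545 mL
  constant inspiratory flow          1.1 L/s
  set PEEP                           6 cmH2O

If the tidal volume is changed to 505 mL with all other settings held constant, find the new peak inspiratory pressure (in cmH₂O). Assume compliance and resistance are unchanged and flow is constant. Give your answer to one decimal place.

21.9

PIP = Vt/C + R·V̇ + PEEP (constant-flow equation of motion).
Only the elastic term changes: ΔPIP = ΔVt / C = (505 − 545) / 68.1 = -0.5874 cmH2O.
Original PIP = 545/68.1 + 7.7×1.1 + 6 = 22.473 cmH2O; new PIP = 22.473 + (-0.5874) = 21.886 cmH2O.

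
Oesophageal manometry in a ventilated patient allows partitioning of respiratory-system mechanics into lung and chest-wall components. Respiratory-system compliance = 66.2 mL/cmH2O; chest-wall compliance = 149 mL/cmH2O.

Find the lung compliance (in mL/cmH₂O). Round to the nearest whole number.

1/CL = 1/Crs − 1/Ccw.
1/CL = 1/66.2 − 1/149 = 0.008394.
CL = 119.13 mL/cmH2O.

119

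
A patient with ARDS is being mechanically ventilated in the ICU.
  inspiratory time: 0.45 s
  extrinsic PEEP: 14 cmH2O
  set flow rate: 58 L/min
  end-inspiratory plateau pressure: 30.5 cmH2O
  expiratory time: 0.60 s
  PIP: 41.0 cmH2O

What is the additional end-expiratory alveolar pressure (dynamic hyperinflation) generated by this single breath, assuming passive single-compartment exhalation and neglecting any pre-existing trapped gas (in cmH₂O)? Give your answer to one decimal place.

Flow: 58 L/min ÷ 60 = 0.9667 L/s.
Vt = flow × Ti = 0.9667 L/s × 0.45 s × 1000 mL/L = 435.02 mL.
R = (PIP − Pplat)/V̇ = (41.0 − 30.5) / 0.9667 = 10.5/0.9667 = 10.862 cmH2O·s/L.
C = Vt/(Pplat − PEEP) = 435.02 / (30.5 − 14) = 435.02/16.5 = 26.365 mL/cmH2O.
τ = R × C = 10.862 × 0.02637 L/cmH2O = 0.2864 s.
Fraction remaining = e^(−Te/τ) = e^(−0.60/0.2864) = 0.1231; trapped volume = 435.02 × 0.1231 = 53.551 mL.
Additional alveolar pressure from trapping ≈ V_trapped / C = 53.551 / 26.365 = 2.031 cmH2O.

2.0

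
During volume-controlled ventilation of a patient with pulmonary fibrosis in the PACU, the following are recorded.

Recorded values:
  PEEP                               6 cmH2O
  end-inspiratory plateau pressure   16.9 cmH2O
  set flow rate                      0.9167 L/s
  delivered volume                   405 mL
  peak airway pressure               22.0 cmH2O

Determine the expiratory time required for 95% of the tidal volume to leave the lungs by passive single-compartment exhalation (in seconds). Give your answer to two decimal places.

R = (PIP − Pplat)/V̇ = (22.0 − 16.9) / 0.9167 = 5.1/0.9167 = 5.563 cmH2O·s/L.
C = Vt/(Pplat − PEEP) = 405.0 / (16.9 − 6) = 405.0/10.9 = 37.156 mL/cmH2O.
τ = R × C = 5.563 × 0.03716 L/cmH2O = 0.2067 s.
t = −τ·ln(1 − 0.95) = −0.2067·ln(0.05) = 0.6192 s.

0.62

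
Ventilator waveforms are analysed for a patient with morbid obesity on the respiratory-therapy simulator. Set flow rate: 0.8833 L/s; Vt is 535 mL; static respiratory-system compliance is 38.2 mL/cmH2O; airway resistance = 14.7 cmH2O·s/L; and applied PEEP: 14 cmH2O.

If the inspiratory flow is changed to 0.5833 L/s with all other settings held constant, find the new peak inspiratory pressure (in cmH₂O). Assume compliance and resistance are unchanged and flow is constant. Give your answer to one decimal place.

36.6

PIP = Vt/C + R·V̇ + PEEP (constant-flow equation of motion).
Only the resistive term changes: ΔPIP = R × ΔV̇ = 14.7 × (0.5833 − 0.8833) = 14.7 × -0.3 = -4.41 cmH2O.
Original PIP = 535/38.2 + 14.7×0.8833 + 14 = 40.99 cmH2O; new PIP = 40.99 + (-4.41) = 36.58 cmH2O.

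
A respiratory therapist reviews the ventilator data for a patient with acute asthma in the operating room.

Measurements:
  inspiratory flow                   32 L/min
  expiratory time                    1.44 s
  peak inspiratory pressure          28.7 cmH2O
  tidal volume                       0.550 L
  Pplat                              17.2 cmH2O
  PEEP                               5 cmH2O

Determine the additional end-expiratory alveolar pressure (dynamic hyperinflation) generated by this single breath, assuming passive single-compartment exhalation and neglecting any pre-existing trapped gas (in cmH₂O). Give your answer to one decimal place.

2.8

Flow: 32 L/min ÷ 60 = 0.5333 L/s.
R = (PIP − Pplat)/V̇ = (28.7 − 17.2) / 0.5333 = 11.5/0.5333 = 21.564 cmH2O·s/L.
C = Vt/(Pplat − PEEP) = 550.0 / (17.2 − 5) = 550.0/12.2 = 45.082 mL/cmH2O.
τ = R × C = 21.564 × 0.04508 L/cmH2O = 0.9721 s.
Fraction remaining = e^(−Te/τ) = e^(−1.44/0.9721) = 0.2273; trapped volume = 550.0 × 0.2273 = 125.02 mL.
Additional alveolar pressure from trapping ≈ V_trapped / C = 125.02 / 45.082 = 2.773 cmH2O.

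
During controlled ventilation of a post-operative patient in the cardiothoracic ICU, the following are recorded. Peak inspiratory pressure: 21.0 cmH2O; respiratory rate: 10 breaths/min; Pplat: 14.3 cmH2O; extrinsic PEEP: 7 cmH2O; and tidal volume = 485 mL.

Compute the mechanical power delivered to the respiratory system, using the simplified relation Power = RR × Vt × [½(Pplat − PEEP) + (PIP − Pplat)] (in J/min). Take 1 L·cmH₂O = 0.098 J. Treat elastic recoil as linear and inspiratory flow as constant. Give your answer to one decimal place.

4.9

Per-breath work = Vt × [½(Pplat−PEEP) + (PIP−Pplat)] = 0.485 × [0.5×7.3 + 6.7] = 0.485 × 10.35 = 5.02 L·cmH2O.
Power = 10 × 5.02 = 50.2 L·cmH2O/min.
× 0.098 J/(L·cmH2O) → 4.92 J/min.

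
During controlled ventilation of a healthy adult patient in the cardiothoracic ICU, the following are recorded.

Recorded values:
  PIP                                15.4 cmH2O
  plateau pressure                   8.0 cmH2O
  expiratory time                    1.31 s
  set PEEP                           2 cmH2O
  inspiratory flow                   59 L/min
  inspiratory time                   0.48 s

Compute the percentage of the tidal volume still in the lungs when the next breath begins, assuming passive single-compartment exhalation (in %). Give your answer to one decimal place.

Flow: 59 L/min ÷ 60 = 0.9833 L/s.
Vt = flow × Ti = 0.9833 L/s × 0.48 s × 1000 mL/L = 471.98 mL.
R = (PIP − Pplat)/V̇ = (15.4 − 8.0) / 0.9833 = 7.4/0.9833 = 7.526 cmH2O·s/L.
C = Vt/(Pplat − PEEP) = 471.98 / (8.0 − 2) = 471.98/6.0 = 78.663 mL/cmH2O.
τ = R × C = 7.526 × 0.07866 L/cmH2O = 0.592 s.
Fraction remaining at end-expiration = e^(−Te/τ) = e^(−1.31/0.592) = 0.1094 → 10.94%.

10.9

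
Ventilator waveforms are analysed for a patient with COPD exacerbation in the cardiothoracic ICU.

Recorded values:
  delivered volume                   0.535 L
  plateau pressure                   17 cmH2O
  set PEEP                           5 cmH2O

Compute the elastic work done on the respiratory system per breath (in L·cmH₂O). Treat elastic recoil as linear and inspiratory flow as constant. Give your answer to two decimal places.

Elastic work ≈ ½ × (Pplat − PEEP) × Vt = 0.5 × (17 − 5) × 0.535 L = 0.5 × 12.0 × 0.535 = 3.21 L·cmH2O.

3.21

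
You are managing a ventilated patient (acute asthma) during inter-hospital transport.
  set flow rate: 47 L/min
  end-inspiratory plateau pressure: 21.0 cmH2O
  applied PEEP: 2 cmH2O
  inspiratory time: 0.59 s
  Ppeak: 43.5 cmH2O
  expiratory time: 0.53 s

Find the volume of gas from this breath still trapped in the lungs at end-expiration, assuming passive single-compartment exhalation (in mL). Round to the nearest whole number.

216

Flow: 47 L/min ÷ 60 = 0.7833 L/s.
Vt = flow × Ti = 0.7833 L/s × 0.59 s × 1000 mL/L = 462.15 mL.
R = (PIP − Pplat)/V̇ = (43.5 − 21.0) / 0.7833 = 22.5/0.7833 = 28.725 cmH2O·s/L.
C = Vt/(Pplat − PEEP) = 462.15 / (21.0 − 2) = 462.15/19.0 = 24.324 mL/cmH2O.
τ = R × C = 28.725 × 0.02432 L/cmH2O = 0.6986 s.
Fraction remaining = e^(−Te/τ) = e^(−0.53/0.6986) = 0.4683.
Trapped volume = 462.15 × 0.4683 = 216.42 mL.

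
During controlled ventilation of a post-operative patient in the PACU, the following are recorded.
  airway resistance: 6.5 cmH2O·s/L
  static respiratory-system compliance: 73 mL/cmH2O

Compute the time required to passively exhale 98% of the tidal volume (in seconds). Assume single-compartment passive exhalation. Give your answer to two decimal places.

τ = R × C = 6.5 × 73 mL/cmH2O = 6.5 × 0.073 L/cmH2O = 0.4745 s.
Exhaled fraction f = 1 − e^(−t/τ) → t = −τ·ln(1 − f) = −0.4745·ln(0.02) = 1.856 s.

1.86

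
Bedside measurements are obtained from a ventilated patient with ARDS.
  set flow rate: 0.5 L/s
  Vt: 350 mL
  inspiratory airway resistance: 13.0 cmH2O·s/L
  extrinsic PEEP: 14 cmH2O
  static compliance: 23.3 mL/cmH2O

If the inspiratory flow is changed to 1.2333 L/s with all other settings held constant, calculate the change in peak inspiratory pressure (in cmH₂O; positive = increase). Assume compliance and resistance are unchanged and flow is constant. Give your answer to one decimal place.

9.5

PIP = Vt/C + R·V̇ + PEEP (constant-flow equation of motion).
Only the resistive term changes: ΔPIP = R × ΔV̇ = 13.0 × (1.2333 − 0.5) = 13.0 × 0.7333 = 9.533 cmH2O.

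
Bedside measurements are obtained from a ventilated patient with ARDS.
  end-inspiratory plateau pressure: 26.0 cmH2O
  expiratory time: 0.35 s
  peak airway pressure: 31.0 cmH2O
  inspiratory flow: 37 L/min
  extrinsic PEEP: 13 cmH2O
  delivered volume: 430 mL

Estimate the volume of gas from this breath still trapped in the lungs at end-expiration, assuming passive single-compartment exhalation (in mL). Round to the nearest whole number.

117

Flow: 37 L/min ÷ 60 = 0.6167 L/s.
R = (PIP − Pplat)/V̇ = (31.0 − 26.0) / 0.6167 = 5.0/0.6167 = 8.108 cmH2O·s/L.
C = Vt/(Pplat − PEEP) = 430.0 / (26.0 − 13) = 430.0/13.0 = 33.077 mL/cmH2O.
τ = R × C = 8.108 × 0.03308 L/cmH2O = 0.2682 s.
Fraction remaining = e^(−Te/τ) = e^(−0.35/0.2682) = 0.2712.
Trapped volume = 430.0 × 0.2712 = 116.62 mL.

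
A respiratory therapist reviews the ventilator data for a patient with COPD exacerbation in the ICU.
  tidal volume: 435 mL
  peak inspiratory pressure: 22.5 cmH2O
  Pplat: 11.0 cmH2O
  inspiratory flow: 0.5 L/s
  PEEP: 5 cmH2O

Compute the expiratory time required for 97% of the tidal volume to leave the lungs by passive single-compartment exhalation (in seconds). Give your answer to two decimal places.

R = (PIP − Pplat)/V̇ = (22.5 − 11.0) / 0.5 = 11.5/0.5 = 23.0 cmH2O·s/L.
C = Vt/(Pplat − PEEP) = 435.0 / (11.0 − 5) = 435.0/6.0 = 72.5 mL/cmH2O.
τ = R × C = 23.0 × 0.0725 L/cmH2O = 1.668 s.
t = −τ·ln(1 − 0.97) = −1.668·ln(0.03) = 5.849 s.

5.85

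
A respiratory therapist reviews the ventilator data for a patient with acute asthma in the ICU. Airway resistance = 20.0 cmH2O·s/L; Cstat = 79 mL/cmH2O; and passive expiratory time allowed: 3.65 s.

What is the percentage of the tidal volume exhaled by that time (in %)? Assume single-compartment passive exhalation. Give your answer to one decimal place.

τ = R × C = 20.0 × 79 mL/cmH2O = 20.0 × 0.079 L/cmH2O = 1.58 s.
Passive exhalation: V(t)/V₀ = e^(−t/τ) = e^(−3.65/1.58) = 0.09925.
Fraction exhaled = 1 − 0.09925 = 0.9008 → 90.08%.

90.1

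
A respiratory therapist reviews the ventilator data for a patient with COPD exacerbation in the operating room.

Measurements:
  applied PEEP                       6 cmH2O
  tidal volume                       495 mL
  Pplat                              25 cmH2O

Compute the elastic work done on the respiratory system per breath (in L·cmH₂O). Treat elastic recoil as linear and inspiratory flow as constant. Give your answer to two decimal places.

4.70

Elastic work ≈ ½ × (Pplat − PEEP) × Vt = 0.5 × (25 − 6) × 0.495 L = 0.5 × 19.0 × 0.495 = 4.703 L·cmH2O.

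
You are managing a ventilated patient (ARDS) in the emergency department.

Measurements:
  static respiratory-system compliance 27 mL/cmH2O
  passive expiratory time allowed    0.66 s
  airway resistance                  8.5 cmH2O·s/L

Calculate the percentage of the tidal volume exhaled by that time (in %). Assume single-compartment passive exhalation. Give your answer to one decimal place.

94.4

τ = R × C = 8.5 × 27 mL/cmH2O = 8.5 × 0.027 L/cmH2O = 0.2295 s.
Passive exhalation: V(t)/V₀ = e^(−t/τ) = e^(−0.66/0.2295) = 0.05637.
Fraction exhaled = 1 − 0.05637 = 0.9436 → 94.36%.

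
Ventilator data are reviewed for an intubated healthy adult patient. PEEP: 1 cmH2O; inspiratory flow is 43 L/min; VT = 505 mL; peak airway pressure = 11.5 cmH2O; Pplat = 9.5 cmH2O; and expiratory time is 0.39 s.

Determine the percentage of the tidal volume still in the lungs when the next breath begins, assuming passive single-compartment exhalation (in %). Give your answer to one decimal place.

Flow: 43 L/min ÷ 60 = 0.7167 L/s.
R = (PIP − Pplat)/V̇ = (11.5 − 9.5) / 0.7167 = 2.0/0.7167 = 2.791 cmH2O·s/L.
C = Vt/(Pplat − PEEP) = 505.0 / (9.5 − 1) = 505.0/8.5 = 59.412 mL/cmH2O.
τ = R × C = 2.791 × 0.05941 L/cmH2O = 0.1658 s.
Fraction remaining at end-expiration = e^(−Te/τ) = e^(−0.39/0.1658) = 0.09516 → 9.516%.

9.5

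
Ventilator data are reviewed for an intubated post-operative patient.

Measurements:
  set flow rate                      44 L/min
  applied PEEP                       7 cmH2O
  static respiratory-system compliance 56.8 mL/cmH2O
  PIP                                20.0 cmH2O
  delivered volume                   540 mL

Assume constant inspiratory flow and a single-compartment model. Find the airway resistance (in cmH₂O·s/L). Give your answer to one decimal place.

Flow: 44 L/min ÷ 60 = 0.7333 L/s.
Equation of motion (constant flow): PIP = Vt/C + R·V̇ + PEEP.
R·V̇ = PIP − Vt/C − PEEP = 20.0 − 540/56.8 − 7 = 20.0 − 9.507 − 7 = 3.493 cmH2O.
R = 3.493 / 0.7333 = 4.763 cmH2O·s/L.

4.8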